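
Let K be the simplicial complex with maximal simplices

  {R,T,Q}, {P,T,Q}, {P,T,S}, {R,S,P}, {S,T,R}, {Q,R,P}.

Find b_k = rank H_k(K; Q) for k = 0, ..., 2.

b_0 = 1, b_1 = 0, b_2 = 1.

K has 5 vertices, 9 edges, 6 triangles.
rank ∂_0 = 0, rank ∂_1 = 4 ⇒ b_0 = 5 − 0 − 4 = 1; all invariant factors of ∂_1 are 1 so no torsion. So H_0 ≅ Z.
rank ∂_1 = 4, rank ∂_2 = 5 ⇒ b_1 = 9 − 4 − 5 = 0; all invariant factors of ∂_2 are 1 so no torsion. So H_1 ≅ 0.
rank ∂_2 = 5, rank ∂_3 = 0 ⇒ b_2 = 6 − 5 − 0 = 1. So H_2 ≅ Z.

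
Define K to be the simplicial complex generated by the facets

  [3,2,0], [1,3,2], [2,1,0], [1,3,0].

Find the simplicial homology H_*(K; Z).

H_0 ≅ Z,  H_1 = 0,  H_2 ≅ Z.

Take the total order 0 < 1 < 2 < 3 on the vertex set. Then K (dimension 2) consists of the simplices:

  0-simplices (4): [0], [1], [2], [3]
  1-simplices (6): [0,1], [0,2], [0,3], [1,2], [1,3], [2,3]
  2-simplices (4): [0,1,2], [0,1,3], [0,2,3], [1,2,3]

giving chain groups C_0 ≅ Z^4, C_1 ≅ Z^6, C_2 ≅ Z^4.

∂_1: C_1 → C_0 sends each edge [p,q] (with p < q) to q − p.
This gives a 4×6 integer matrix of rank 3; reducing to Smith normal form yields diagonal entries (1,1,1).

Boundary ∂_2: C_2 → C_1 sends each 2-simplex [p,q,r] to [q,r] − [p,r] + [p,q]. For instance
  ∂[0,2,3] = [2,3] − [0,3] + [0,2],
  ∂[0,1,3] = [1,3] − [0,3] + [0,1].
This gives a 6×4 integer matrix of rank 3; reducing to Smith normal form yields diagonal entries (1,1,1).

Computing H_k = (kernel of ∂_k) / (image of ∂_{k+1}):

  H_0: rank C_0 − rank ∂_1 = 4 − 3 = 1, and the invariant factors of ∂_1 are all 1, so H_0 = Z.
  H_1: rank ker ∂_1 − rank ∂_2 = (6 − 3) − 3 = 0, and the invariant factors of ∂_2 are all 1, so H_1 = 0.
  H_2: rank ker ∂_2 − rank ∂_3 = (4 − 3) − 0 = 1, and there is no ∂_3, so H_2 = Z.

As a check, the Euler characteristic is 4 − 6 + 4 = 2, which agrees with 1 − 0 + 1 = 2.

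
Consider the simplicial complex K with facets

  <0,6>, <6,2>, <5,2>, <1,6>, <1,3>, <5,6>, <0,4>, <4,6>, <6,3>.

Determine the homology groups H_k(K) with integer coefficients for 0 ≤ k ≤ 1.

K has 7 vertices, 9 edges.
rank ∂_0 = 0, rank ∂_1 = 6 ⇒ b_0 = 7 − 0 − 6 = 1; all invariant factors of ∂_1 are 1 so no torsion. So H_0 = Z.
rank ∂_1 = 6, rank ∂_2 = 0 ⇒ b_1 = 9 − 6 − 0 = 3. So H_1 = Z^3.

H_0 = Z,  H_1 = Z^3.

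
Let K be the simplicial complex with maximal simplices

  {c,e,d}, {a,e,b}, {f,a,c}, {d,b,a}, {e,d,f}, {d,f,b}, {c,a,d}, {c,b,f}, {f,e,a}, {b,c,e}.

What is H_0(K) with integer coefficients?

Take the total order a < b < c < d < e < f on the vertex set. Then K (dimension 2) consists of the simplices:

  0-simplices (6): a, b, c, d, e, f
  1-simplices (15): ab, ac, ad, ae, af, bc, bd, be, bf, cd, ce, cf, de, df, ef
  2-simplices (10): abd, abe, acd, acf, aef, bce, bcf, bdf, cde, def

so the chain groups are C_0 ≅ Z^6, C_1 ≅ Z^15, C_2 ≅ Z^10.

∂_1: C_1 → C_0 is given by ∂[p,q] = [q] − [p]. For instance
  ∂ad = d − a.
This gives a 6×15 integer matrix of rank 5; reducing to Smith normal form yields diagonal entries (1,1,1,1,1).

Boundary ∂_2: C_2 → C_1 maps a triangle to the signed sum of its edges. For instance
  ∂acf = cf − af + ac,
  ∂abd = bd − ad + ab.
The resulting 15×10 matrix has rank 10, and its Smith normal form has invariant factors (1,1,1,1,1,1,1,1,1,2).

Now H_k = ker ∂_k / im ∂_{k+1}, so:

  H_0: rank C_0 − rank ∂_1 = 6 − 5 = 1, and the invariant factors of ∂_1 are all 1, so H_0 ≅ Z.

H_0 ≅ Z.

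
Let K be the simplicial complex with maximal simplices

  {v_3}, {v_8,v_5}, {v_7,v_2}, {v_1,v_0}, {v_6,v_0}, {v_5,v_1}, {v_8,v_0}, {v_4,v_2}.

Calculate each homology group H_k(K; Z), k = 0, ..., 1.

H_0 ≅ Z^3,  H_1 ≅ Z.

Take the total order v_0 < v_1 < v_2 < v_3 < v_4 < v_5 < v_6 < v_7 < v_8 on the vertex set. Then K (dimension 1) consists of the simplices:

  0-simplices (9): [v_0], [v_1], [v_2], [v_3], [v_4], [v_5], [v_6], [v_7], [v_8]
  1-simplices (7): [v_0,v_1], [v_0,v_6], [v_0,v_8], [v_1,v_5], [v_2,v_4], [v_2,v_7], [v_5,v_8]

Hence C_0 ≅ Z^9, C_1 ≅ Z^7.

Boundary ∂_1: C_1 → C_0 sends each edge [p,q] (with p < q) to q − p. For instance
  ∂[v_0,v_8] = [v_8] − [v_0].
This gives a 9×7 integer matrix of rank 6; reducing to Smith normal form yields diagonal entries (1,1,1,1,1,1).

From H_k ≅ ker(∂_k) / im(∂_{k+1}) we obtain:

  H_0: rank C_0 − rank ∂_1 = 9 − 6 = 3, and the invariant factors of ∂_1 are all 1, so H_0 = Z^3.
  H_1: rank ker ∂_1 − rank ∂_2 = (7 − 6) − 0 = 1, and there is no ∂_2, so H_1 = Z.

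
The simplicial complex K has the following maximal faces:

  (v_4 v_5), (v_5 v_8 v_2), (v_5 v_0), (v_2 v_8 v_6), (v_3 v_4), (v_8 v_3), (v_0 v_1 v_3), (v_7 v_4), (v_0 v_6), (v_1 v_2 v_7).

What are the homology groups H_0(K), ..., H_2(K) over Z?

Take the total order v_0 < v_1 < v_2 < v_3 < v_4 < v_5 < v_6 < v_7 < v_8 on the vertex set. Then K (dimension 2) consists of the simplices:

  0-simplices (9): [v_0], [v_1], [v_2], [v_3], [v_4], [v_5], [v_6], [v_7], [v_8]
  1-simplices (17): (17 of them)
  2-simplices (4): [v_0,v_1,v_3], [v_1,v_2,v_7], [v_2,v_5,v_8], [v_2,v_6,v_8]

so the chain groups are C_0 ≅ Z^9, C_1 ≅ Z^17, C_2 ≅ Z^4.

The boundary map ∂_1: C_1 → C_0 sends each edge [p,q] (with p < q) to q − p. For instance
  ∂[v_0,v_1] = [v_1] − [v_0].
The resulting 9×17 matrix has rank 8, and its Smith normal form has invariant factors (1,1,1,1,1,1,1,1).

Boundary ∂_2: C_2 → C_1 acts by ∂[p,q,r] = [q,r] − [p,r] + [p,q]. For instance
  ∂[v_2,v_6,v_8] = [v_6,v_8] − [v_2,v_8] + [v_2,v_6],
  ∂[v_2,v_5,v_8] = [v_5,v_8] − [v_2,v_8] + [v_2,v_5].
This gives a 17×4 integer matrix of rank 4; reducing to Smith normal form yields diagonal entries (1,1,1,1).

From H_k ≅ ker(∂_k) / im(∂_{k+1}) we obtain:

  H_0: rank C_0 − rank ∂_1 = 9 − 8 = 1, and the invariant factors of ∂_1 are all 1, so H_0 ≅ Z.
  H_1: rank ker ∂_1 − rank ∂_2 = (17 − 8) − 4 = 5, and the invariant factors of ∂_2 are all 1, so H_1 ≅ Z^5.
  H_2: rank ker ∂_2 − rank ∂_3 = (4 − 4) − 0 = 0, and there is no ∂_3, so H_2 ≅ 0.

As a check, the Euler characteristic is 9 − 17 + 4 = -4, which agrees with 1 − 5 + 0 = -4.

H_0 = Z,  H_1 = Z^5,  H_2 = 0.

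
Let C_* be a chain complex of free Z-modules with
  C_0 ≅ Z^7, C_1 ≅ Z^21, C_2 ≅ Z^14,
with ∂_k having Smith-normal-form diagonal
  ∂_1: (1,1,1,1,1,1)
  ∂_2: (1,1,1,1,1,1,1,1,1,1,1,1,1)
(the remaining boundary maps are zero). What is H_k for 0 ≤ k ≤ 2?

H_0 = Z,  H_1 = Z^2,  H_2 = Z.

H_0: b_0 = 7 − 0 − 6 = 1; torsion from ∂_1 factors > 1: none. So H_0 = Z.
H_1: b_1 = 21 − 6 − 13 = 2; torsion from ∂_2 factors > 1: none. So H_1 = Z^2.
H_2: b_2 = 14 − 13 − 0 = 1; torsion from ∂_3 factors > 1: none. So H_2 = Z.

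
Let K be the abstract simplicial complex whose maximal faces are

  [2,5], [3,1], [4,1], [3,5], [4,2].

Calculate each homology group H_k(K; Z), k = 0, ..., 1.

Take the total order 1 < 2 < 3 < 4 < 5 on the vertex set. Then K (dimension 1) consists of the simplices:

  0-simplices (5): [1], [2], [3], [4], [5]
  1-simplices (5): [1,3], [1,4], [2,4], [2,5], [3,5]

so the chain groups are C_0 ≅ Z^5, C_1 ≅ Z^5.

∂_1: C_1 → C_0 maps an edge to its endpoints' difference, ∂[p,q] = q − p. For instance
  ∂[2,4] = [4] − [2].
This gives a 5×5 integer matrix of rank 4; reducing to Smith normal form yields diagonal entries (1,1,1,1).

From H_k ≅ ker(∂_k) / im(∂_{k+1}) we obtain:

  H_0: rank C_0 − rank ∂_1 = 5 − 4 = 1, and the invariant factors of ∂_1 are all 1, so H_0 ≅ Z.
  H_1: rank ker ∂_1 − rank ∂_2 = (5 − 4) − 0 = 1, and there is no ∂_2, so H_1 ≅ Z.

H_0 ≅ Z,  H_1 ≅ Z.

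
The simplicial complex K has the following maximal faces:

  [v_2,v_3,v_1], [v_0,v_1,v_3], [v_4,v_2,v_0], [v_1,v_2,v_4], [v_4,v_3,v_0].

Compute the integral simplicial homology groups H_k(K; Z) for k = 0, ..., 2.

H_0 ≅ Z,  H_1 ≅ Z,  H_2 = 0.

Fix the vertex order v_0 < v_1 < v_2 < v_3 < v_4 and write every simplex with vertices in increasing order. Then dim K = 2 and the simplices of K are:

  0-simplices (5): [v_0], [v_1], [v_2], [v_3], [v_4]
  1-simplices (10): [v_0,v_1], [v_0,v_2], [v_0,v_3], [v_0,v_4], [v_1,v_2], [v_1,v_3], [v_1,v_4], [v_2,v_3], [v_2,v_4], [v_3,v_4]
  2-simplices (5): [v_0,v_1,v_3], [v_0,v_2,v_4], [v_0,v_3,v_4], [v_1,v_2,v_3], [v_1,v_2,v_4]

Hence C_0 ≅ Z^5, C_1 ≅ Z^10, C_2 ≅ Z^5.

Boundary ∂_1: C_1 → C_0 is given by ∂[p,q] = [q] − [p].
This gives a 5×10 integer matrix of rank 4; reducing to Smith normal form yields diagonal entries (1,1,1,1).

The boundary map ∂_2: C_2 → C_1 maps a triangle to the signed sum of its edges. For instance
  ∂[v_1,v_2,v_3] = [v_2,v_3] − [v_1,v_3] + [v_1,v_2],
  ∂[v_1,v_2,v_4] = [v_2,v_4] − [v_1,v_4] + [v_1,v_2].
The resulting 10×5 matrix has rank 5, and its Smith normal form has invariant factors (1,1,1,1,1).

Computing H_k = (kernel of ∂_k) / (image of ∂_{k+1}):

  H_0: rank C_0 − rank ∂_1 = 5 − 4 = 1, and the invariant factors of ∂_1 are all 1, so H_0 ≅ Z.
  H_1: rank ker ∂_1 − rank ∂_2 = (10 − 4) − 5 = 1, and the invariant factors of ∂_2 are all 1, so H_1 ≅ Z.
  H_2: rank ker ∂_2 − rank ∂_3 = (5 − 5) − 0 = 0, and there is no ∂_3, so H_2 ≅ 0.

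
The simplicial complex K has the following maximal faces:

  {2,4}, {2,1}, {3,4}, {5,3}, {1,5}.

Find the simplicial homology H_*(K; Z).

H_0 ≅ Z,  H_1 ≅ Z.

K has 5 vertices, 5 edges.
rank ∂_0 = 0, rank ∂_1 = 4 ⇒ b_0 = 5 − 0 − 4 = 1; all invariant factors of ∂_1 are 1 so no torsion. So H_0 = Z.
rank ∂_1 = 4, rank ∂_2 = 0 ⇒ b_1 = 5 − 4 − 0 = 1. So H_1 = Z.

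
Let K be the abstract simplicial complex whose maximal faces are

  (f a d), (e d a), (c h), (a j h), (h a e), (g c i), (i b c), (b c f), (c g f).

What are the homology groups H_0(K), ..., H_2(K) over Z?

H_0 ≅ Z,  H_1 ≅ Z,  H_2 = 0.

We work with the vertex ordering a < b < c < d < e < f < g < h < i < j. The simplices of K, each written with vertices in increasing order, are:

  0-simplices (10): a, b, c, d, e, f, g, h, i, j
  1-simplices (18): ad, ae, af, ah, aj, bc, bf, bi, cf, cg, ch, ci, de, df, eh, fg, gi, hj
  2-simplices (8): ade, adf, aeh, ahj, bcf, bci, cfg, cgi

so the chain groups are C_0 ≅ Z^10, C_1 ≅ Z^18, C_2 ≅ Z^8.

The boundary map ∂_1: C_1 → C_0 is given by ∂[p,q] = [q] − [p]. For instance
  ∂ad = d − a.
As a 10×18 matrix over Z this has rank 9, with invariant factors (1,1,1,1,1,1,1,1,1).

Boundary ∂_2: C_2 → C_1 maps a triangle to the signed sum of its edges. For instance
  ∂bcf = cf − bf + bc,
  ∂cfg = fg − cg + cf.
This gives a 18×8 integer matrix of rank 8; reducing to Smith normal form yields diagonal entries (1,1,1,1,1,1,1,1).

From H_k ≅ ker(∂_k) / im(∂_{k+1}) we obtain:

  H_0: rank C_0 − rank ∂_1 = 10 − 9 = 1, and the invariant factors of ∂_1 are all 1, so H_0 ≅ Z.
  H_1: rank ker ∂_1 − rank ∂_2 = (18 − 9) − 8 = 1, and the invariant factors of ∂_2 are all 1, so H_1 ≅ Z.
  H_2: rank ker ∂_2 − rank ∂_3 = (8 − 8) − 0 = 0, and there is no ∂_3, so H_2 ≅ 0.

As a check, the Euler characteristic is 10 − 18 + 8 = 0, which agrees with 1 − 1 + 0 = 0.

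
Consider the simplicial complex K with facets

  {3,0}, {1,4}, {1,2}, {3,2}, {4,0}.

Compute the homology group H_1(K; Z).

H_1 ≅ Z.

Order the vertices as 0 < 1 < 2 < 3 < 4. Listing each simplex with vertices in this order, K has dimension 1 with simplices:

  0-simplices (5): [0], [1], [2], [3], [4]
  1-simplices (5): [0,3], [0,4], [1,2], [1,4], [2,3]

so the chain groups are C_0 ≅ Z^5, C_1 ≅ Z^5.

The boundary map ∂_1: C_1 → C_0 is given by ∂[p,q] = [q] − [p]. For instance
  ∂[1,4] = [4] − [1].
The 5×5 boundary matrix has rank 4 and Smith normal form diag(1,1,1,1).

Computing H_k = (kernel of ∂_k) / (image of ∂_{k+1}):

  H_1: rank ker ∂_1 − rank ∂_2 = (5 − 4) − 0 = 1, and there is no ∂_2, so H_1 ≅ Z.

(K is a triangulation of the circle S^1.)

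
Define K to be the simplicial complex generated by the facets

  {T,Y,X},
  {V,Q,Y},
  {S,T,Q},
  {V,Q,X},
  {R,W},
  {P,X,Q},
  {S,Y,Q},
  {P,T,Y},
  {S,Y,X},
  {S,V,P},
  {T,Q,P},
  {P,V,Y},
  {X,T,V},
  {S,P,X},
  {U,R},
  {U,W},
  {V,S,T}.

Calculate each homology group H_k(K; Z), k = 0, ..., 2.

H_0 = Z^2,  H_1 = Z^3,  H_2 = Z.

Take the total order P < Q < R < S < T < U < V < W < X < Y on the vertex set. Then K (dimension 2) consists of the simplices:

  0-simplices (10): P, Q, R, S, T, U, V, W, X, Y
  1-simplices (24): PQ, PS, PT, PV, PX, PY, QS, QT, QV, QX, QY, RU, RW, ST, SV, SX, SY, TV, TX, TY, UW, VX, VY, XY
  2-simplices (14): PQT, PQX, PSV, PSX, PTY, PVY, QST, QSY, QVX, QVY, STV, SXY, TVX, TXY

so the chain groups are C_0 ≅ Z^10, C_1 ≅ Z^24, C_2 ≅ Z^14.

Boundary ∂_1: C_1 → C_0 sends each edge [p,q] (with p < q) to q − p. For instance
  ∂UW = W − U.
The resulting 10×24 matrix has rank 8, and its Smith normal form has invariant factors (1,1,1,1,1,1,1,1).

∂_2: C_2 → C_1 acts by ∂[p,q,r] = [q,r] − [p,r] + [p,q]. For instance
  ∂PQX = QX − PX + PQ,
  ∂PSX = SX − PX + PS.
The resulting 24×14 matrix has rank 13, and its Smith normal form has invariant factors (1,1,1,1,1,1,1,1,1,1,1,1,1).

Computing H_k = (kernel of ∂_k) / (image of ∂_{k+1}):

  H_0: rank C_0 − rank ∂_1 = 10 − 8 = 2, and the invariant factors of ∂_1 are all 1, so H_0 = Z^2.
  H_1: rank ker ∂_1 − rank ∂_2 = (24 − 8) − 13 = 3, and the invariant factors of ∂_2 are all 1, so H_1 = Z^3.
  H_2: rank ker ∂_2 − rank ∂_3 = (14 − 13) − 0 = 1, and there is no ∂_3, so H_2 = Z.

As a check, the Euler characteristic is 10 − 24 + 14 = 0, which agrees with 2 − 3 + 1 = 0.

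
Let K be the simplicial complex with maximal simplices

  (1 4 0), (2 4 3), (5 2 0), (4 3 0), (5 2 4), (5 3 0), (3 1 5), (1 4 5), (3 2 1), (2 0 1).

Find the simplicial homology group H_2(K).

Order the vertices as 0 < 1 < 2 < 3 < 4 < 5. Listing each simplex with vertices in this order, K has dimension 2 with simplices:

  0-simplices (6): [0], [1], [2], [3], [4], [5]
  1-simplices (15): [0,1], [0,2], [0,3], [0,4], [0,5], [1,2], [1,3], [1,4], [1,5], [2,3], [2,4], [2,5], [3,4], [3,5], [4,5]
  2-simplices (10): [0,1,2], [0,1,4], [0,2,5], [0,3,4], [0,3,5], [1,2,3], [1,3,5], [1,4,5], [2,3,4], [2,4,5]

Hence C_0 ≅ Z^6, C_1 ≅ Z^15, C_2 ≅ Z^10.

Boundary ∂_1: C_1 → C_0 is given by ∂[p,q] = [q] − [p].
The 6×15 boundary matrix has rank 5 and Smith normal form diag(1,1,1,1,1).

Boundary ∂_2: C_2 → C_1 acts by ∂[p,q,r] = [q,r] − [p,r] + [p,q]. For instance
  ∂[0,2,5] = [2,5] − [0,5] + [0,2],
  ∂[0,3,5] = [3,5] − [0,5] + [0,3].
The 15×10 boundary matrix has rank 10 and Smith normal form diag(1,1,1,1,1,1,1,1,1,2).

Computing H_k = (kernel of ∂_k) / (image of ∂_{k+1}):

  H_2: rank ker ∂_2 − rank ∂_3 = (10 − 10) − 0 = 0, and there is no ∂_3, so H_2 ≅ 0.

(K is a triangulation of the real projective plane RP^2.)

H_2 ≅ 0.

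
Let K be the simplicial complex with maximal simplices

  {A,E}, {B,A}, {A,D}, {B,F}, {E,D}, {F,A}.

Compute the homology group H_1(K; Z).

H_1 = Z^2.

We work with the vertex ordering A < B < D < E < F. The simplices of K, each written with vertices in increasing order, are:

  0-simplices (5): A, B, D, E, F
  1-simplices (6): AB, AD, AE, AF, BF, DE

giving chain groups C_0 ≅ Z^5, C_1 ≅ Z^6.

The boundary map ∂_1: C_1 → C_0 is given by ∂[p,q] = [q] − [p]. For instance
  ∂AF = F − A.
As a 5×6 matrix over Z this has rank 4, with invariant factors (1,1,1,1).

Now H_k = ker ∂_k / im ∂_{k+1}, so:

  H_1: rank ker ∂_1 − rank ∂_2 = (6 − 4) − 0 = 2, and there is no ∂_2, so H_1 = Z^2.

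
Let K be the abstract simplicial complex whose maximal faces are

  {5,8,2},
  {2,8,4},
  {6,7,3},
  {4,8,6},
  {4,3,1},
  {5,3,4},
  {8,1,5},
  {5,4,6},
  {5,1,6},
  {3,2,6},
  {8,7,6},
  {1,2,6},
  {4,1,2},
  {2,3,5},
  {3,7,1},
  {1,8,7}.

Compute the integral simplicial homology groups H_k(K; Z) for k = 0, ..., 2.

H_0 = Z,  H_1 = Z^2,  H_2 = Z.

Order the vertices as 1 < 2 < 3 < 4 < 5 < 6 < 7 < 8. Listing each simplex with vertices in this order, K has dimension 2 with simplices:

  0-simplices (8): [1], [2], [3], [4], [5], [6], [7], [8]
  1-simplices (24): (24 of them)
  2-simplices (16): [1,2,4], [1,2,6], [1,3,4], [1,3,7], [1,5,6], [1,5,8], [1,7,8], [2,3,5], [2,3,6], [2,4,8], [2,5,8], [3,4,5], [3,6,7], [4,5,6], [4,6,8], [6,7,8]

Hence C_0 ≅ Z^8, C_1 ≅ Z^24, C_2 ≅ Z^16.

Boundary ∂_1: C_1 → C_0 sends each edge [p,q] (with p < q) to q − p. For instance
  ∂[6,8] = [8] − [6].
The 8×24 boundary matrix has rank 7 and Smith normal form diag(1,1,1,1,1,1,1).

Boundary ∂_2: C_2 → C_1 acts by ∂[p,q,r] = [q,r] − [p,r] + [p,q]. For instance
  ∂[2,3,5] = [3,5] − [2,5] + [2,3],
  ∂[4,5,6] = [5,6] − [4,6] + [4,5].
The resulting 24×16 matrix has rank 15, and its Smith normal form has invariant factors (1,1,1,1,1,1,1,1,1,1,1,1,1,1,1).

Now H_k = ker ∂_k / im ∂_{k+1}, so:

  H_0: rank C_0 − rank ∂_1 = 8 − 7 = 1, and the invariant factors of ∂_1 are all 1, so H_0 = Z.
  H_1: rank ker ∂_1 − rank ∂_2 = (24 − 7) − 15 = 2, and the invariant factors of ∂_2 are all 1, so H_1 = Z^2.
  H_2: rank ker ∂_2 − rank ∂_3 = (16 − 15) − 0 = 1, and there is no ∂_3, so H_2 = Z.

(K is a triangulation of the torus T^2.)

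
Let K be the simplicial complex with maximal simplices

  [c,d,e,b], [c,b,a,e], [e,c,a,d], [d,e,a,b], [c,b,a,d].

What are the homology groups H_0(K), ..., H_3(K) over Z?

H_0 ≅ Z,  H_1 = 0,  H_2 = 0,  H_3 ≅ Z.

Take the total order a < b < c < d < e on the vertex set. Then K (dimension 3) consists of the simplices:

  0-simplices (5): a, b, c, d, e
  1-simplices (10): ab, ac, ad, ae, bc, bd, be, cd, ce, de
  2-simplices (10): abc, abd, abe, acd, ace, ade, bcd, bce, bde, cde
  3-simplices (5): abcd, abce, abde, acde, bcde

Hence C_0 ≅ Z^5, C_1 ≅ Z^10, C_2 ≅ Z^10, C_3 ≅ Z^5.

Boundary ∂_1: C_1 → C_0 sends each edge [p,q] (with p < q) to q − p.
The 5×10 boundary matrix has rank 4 and Smith normal form diag(1,1,1,1).

The boundary map ∂_2: C_2 → C_1 acts by ∂[p,q,r] = [q,r] − [p,r] + [p,q]. For instance
  ∂bde = de − be + bd,
  ∂abd = bd − ad + ab.
The 10×10 boundary matrix has rank 6 and Smith normal form diag(1,1,1,1,1,1).

Boundary ∂_3: C_3 → C_2 sends each 3-simplex σ to the alternating sum Σ_i (−1)^i (σ with its i-th vertex removed). For instance
  ∂bcde = cde − bde + bce − bcd,
  ∂acde = cde − ade + ace − acd.
This gives a 10×5 integer matrix of rank 4; reducing to Smith normal form yields diagonal entries (1,1,1,1).

Now H_k = ker ∂_k / im ∂_{k+1}, so:

  H_0: rank C_0 − rank ∂_1 = 5 − 4 = 1, and the invariant factors of ∂_1 are all 1, so H_0 = Z.
  H_1: rank ker ∂_1 − rank ∂_2 = (10 − 4) − 6 = 0, and the invariant factors of ∂_2 are all 1, so H_1 = 0.
  H_2: rank ker ∂_2 − rank ∂_3 = (10 − 6) − 4 = 0, and the invariant factors of ∂_3 are all 1, so H_2 = 0.
  H_3: rank ker ∂_3 − rank ∂_4 = (5 − 4) − 0 = 1, and there is no ∂_4, so H_3 = Z.

As a check, the Euler characteristic is 5 − 10 + 10 − 5 = 0, which agrees with 1 − 0 + 0 − 1 = 0.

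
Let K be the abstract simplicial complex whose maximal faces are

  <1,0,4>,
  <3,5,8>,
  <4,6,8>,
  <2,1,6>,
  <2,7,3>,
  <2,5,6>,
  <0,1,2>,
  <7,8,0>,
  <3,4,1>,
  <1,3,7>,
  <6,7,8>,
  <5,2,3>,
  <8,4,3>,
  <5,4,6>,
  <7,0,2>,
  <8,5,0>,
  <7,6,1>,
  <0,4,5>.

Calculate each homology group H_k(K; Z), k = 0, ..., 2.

H_0 = Z,  H_1 = Z ⊕ Z/2Z,  H_2 = 0.

K has 9 vertices, 27 edges, 18 triangles.
rank ∂_0 = 0, rank ∂_1 = 8 ⇒ b_0 = 9 − 0 − 8 = 1; all invariant factors of ∂_1 are 1 so no torsion. So H_0 = Z.
rank ∂_1 = 8, rank ∂_2 = 18 ⇒ b_1 = 27 − 8 − 18 = 1; ∂_2 has invariant factor(s) [2] giving torsion. So H_1 = Z ⊕ Z/2Z.
rank ∂_2 = 18, rank ∂_3 = 0 ⇒ b_2 = 18 − 18 − 0 = 0. So H_2 = 0.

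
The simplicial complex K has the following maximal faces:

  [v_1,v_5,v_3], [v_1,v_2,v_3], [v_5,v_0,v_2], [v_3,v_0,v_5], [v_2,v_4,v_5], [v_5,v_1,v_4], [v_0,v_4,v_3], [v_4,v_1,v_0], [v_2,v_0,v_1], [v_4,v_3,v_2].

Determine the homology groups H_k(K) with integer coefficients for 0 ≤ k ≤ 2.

H_0 = Z,  H_1 = Z_2,  H_2 = 0.

We work with the vertex ordering v_0 < v_1 < v_2 < v_3 < v_4 < v_5. The simplices of K, each written with vertices in increasing order, are:

  0-simplices (6): [v_0], [v_1], [v_2], [v_3], [v_4], [v_5]
  1-simplices (15): (15 of them)
  2-simplices (10): [v_0,v_1,v_2], [v_0,v_1,v_4], [v_0,v_2,v_5], [v_0,v_3,v_4], [v_0,v_3,v_5], [v_1,v_2,v_3], [v_1,v_3,v_5], [v_1,v_4,v_5], [v_2,v_3,v_4], [v_2,v_4,v_5]

Hence C_0 ≅ Z^6, C_1 ≅ Z^15, C_2 ≅ Z^10.

∂_1: C_1 → C_0 is given by ∂[p,q] = [q] − [p]. For instance
  ∂[v_1,v_2] = [v_2] − [v_1].
This gives a 6×15 integer matrix of rank 5; reducing to Smith normal form yields diagonal entries (1,1,1,1,1).

∂_2: C_2 → C_1 acts by ∂[p,q,r] = [q,r] − [p,r] + [p,q]. For instance
  ∂[v_1,v_3,v_5] = [v_3,v_5] − [v_1,v_5] + [v_1,v_3],
  ∂[v_0,v_1,v_2] = [v_1,v_2] − [v_0,v_2] + [v_0,v_1].
The resulting 15×10 matrix has rank 10, and its Smith normal form has invariant factors (1,1,1,1,1,1,1,1,1,2).

Reading off H_k = ker ∂_k / im ∂_{k+1}:

  H_0: rank C_0 − rank ∂_1 = 6 − 5 = 1, and the invariant factors of ∂_1 are all 1, so H_0 = Z.
  H_1: rank ker ∂_1 − rank ∂_2 = (15 − 5) − 10 = 0, and ∂_2 has invariant factor 2 > 1, so H_1 = Z_2.
  H_2: rank ker ∂_2 − rank ∂_3 = (10 − 10) − 0 = 0, and there is no ∂_3, so H_2 = 0.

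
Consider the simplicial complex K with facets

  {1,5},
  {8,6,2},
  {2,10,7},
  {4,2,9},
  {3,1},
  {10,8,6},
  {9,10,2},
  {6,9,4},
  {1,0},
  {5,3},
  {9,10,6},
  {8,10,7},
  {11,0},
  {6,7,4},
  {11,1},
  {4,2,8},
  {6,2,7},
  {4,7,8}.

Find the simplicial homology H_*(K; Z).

H_0 ≅ Z^2,  H_1 ≅ Z^2 × Z/2,  H_2 = 0.

K has 12 vertices, 24 edges, 12 triangles.
rank ∂_0 = 0, rank ∂_1 = 10 ⇒ b_0 = 12 − 0 − 10 = 2; all invariant factors of ∂_1 are 1 so no torsion. So H_0 = Z^2.
rank ∂_1 = 10, rank ∂_2 = 12 ⇒ b_1 = 24 − 10 − 12 = 2; ∂_2 has invariant factor(s) [2] giving torsion. So H_1 = Z^2 × Z/2.
rank ∂_2 = 12, rank ∂_3 = 0 ⇒ b_2 = 12 − 12 − 0 = 0. So H_2 = 0.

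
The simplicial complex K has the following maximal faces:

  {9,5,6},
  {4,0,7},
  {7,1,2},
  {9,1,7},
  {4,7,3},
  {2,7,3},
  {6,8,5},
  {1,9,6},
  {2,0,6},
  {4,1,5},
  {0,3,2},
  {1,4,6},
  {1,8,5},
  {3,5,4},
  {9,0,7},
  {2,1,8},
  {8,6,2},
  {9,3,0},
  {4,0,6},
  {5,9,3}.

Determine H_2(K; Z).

H_2 = 0.

Fix the vertex order 0 < 1 < 2 < 3 < 4 < 5 < 6 < 7 < 8 < 9 and write every simplex with vertices in increasing order. Then dim K = 2 and the simplices of K are:

  0-simplices (10): [0], [1], [2], [3], [4], [5], [6], [7], [8], [9]
  1-simplices (30): (30 of them)
  2-simplices (20): (20 of them)

giving chain groups C_0 ≅ Z^10, C_1 ≅ Z^30, C_2 ≅ Z^20.

The boundary map ∂_1: C_1 → C_0 is given by ∂[p,q] = [q] − [p]. For instance
  ∂[1,7] = [7] − [1].
The resulting 10×30 matrix has rank 9, and its Smith normal form has invariant factors (1,1,1,1,1,1,1,1,1).

The boundary map ∂_2: C_2 → C_1 maps a triangle to the signed sum of its edges. For instance
  ∂[3,4,7] = [4,7] − [3,7] + [3,4],
  ∂[5,6,8] = [6,8] − [5,8] + [5,6].
As a 30×20 matrix over Z this has rank 20, with invariant factors (1,1,1,1,1,1,1,1,1,1,1,1,1,1,1,1,1,1,1,2).

From H_k ≅ ker(∂_k) / im(∂_{k+1}) we obtain:

  H_2: rank ker ∂_2 − rank ∂_3 = (20 − 20) − 0 = 0, and there is no ∂_3, so H_2 = 0.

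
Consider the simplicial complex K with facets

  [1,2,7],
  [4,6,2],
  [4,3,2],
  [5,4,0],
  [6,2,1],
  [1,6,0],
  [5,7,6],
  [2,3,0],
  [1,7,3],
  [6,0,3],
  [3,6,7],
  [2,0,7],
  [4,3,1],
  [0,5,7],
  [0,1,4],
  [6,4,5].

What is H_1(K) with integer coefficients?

Take the total order 0 < 1 < 2 < 3 < 4 < 5 < 6 < 7 on the vertex set. Then K (dimension 2) consists of the simplices:

  0-simplices (8): [0], [1], [2], [3], [4], [5], [6], [7]
  1-simplices (24): (24 of them)
  2-simplices (16): [0,1,4], [0,1,6], [0,2,3], [0,2,7], [0,3,6], [0,4,5], [0,5,7], [1,2,6], [1,2,7], [1,3,4], [1,3,7], [2,3,4], [2,4,6], [3,6,7], [4,5,6], [5,6,7]

giving chain groups C_0 ≅ Z^8, C_1 ≅ Z^24, C_2 ≅ Z^16.

∂_1: C_1 → C_0 maps an edge to its endpoints' difference, ∂[p,q] = q − p.
This gives a 8×24 integer matrix of rank 7; reducing to Smith normal form yields diagonal entries (1,1,1,1,1,1,1).

∂_2: C_2 → C_1 maps a triangle to the signed sum of its edges. For instance
  ∂[0,2,7] = [2,7] − [0,7] + [0,2],
  ∂[1,2,6] = [2,6] − [1,6] + [1,2].
This gives a 24×16 integer matrix of rank 15; reducing to Smith normal form yields diagonal entries (1,1,1,1,1,1,1,1,1,1,1,1,1,1,1).

From H_k ≅ ker(∂_k) / im(∂_{k+1}) we obtain:

  H_1: rank ker ∂_1 − rank ∂_2 = (24 − 7) − 15 = 2, and the invariant factors of ∂_2 are all 1, so H_1 ≅ Z^2.

H_1 = Z^2.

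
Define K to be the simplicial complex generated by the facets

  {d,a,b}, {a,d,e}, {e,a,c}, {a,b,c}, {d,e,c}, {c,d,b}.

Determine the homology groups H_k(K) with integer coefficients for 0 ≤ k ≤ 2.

Order the vertices as a < b < c < d < e. Listing each simplex with vertices in this order, K has dimension 2 with simplices:

  0-simplices (5): a, b, c, d, e
  1-simplices (9): ab, ac, ad, ae, bc, bd, cd, ce, de
  2-simplices (6): abc, abd, ace, ade, bcd, cde

Hence C_0 ≅ Z^5, C_1 ≅ Z^9, C_2 ≅ Z^6.

∂_1: C_1 → C_0 is given by ∂[p,q] = [q] − [p]. For instance
  ∂ac = c − a.
The 5×9 boundary matrix has rank 4 and Smith normal form diag(1,1,1,1).

The boundary map ∂_2: C_2 → C_1 maps a triangle to the signed sum of its edges. For instance
  ∂cde = de − ce + cd,
  ∂abc = bc − ac + ab.
This gives a 9×6 integer matrix of rank 5; reducing to Smith normal form yields diagonal entries (1,1,1,1,1).

Reading off H_k = ker ∂_k / im ∂_{k+1}:

  H_0: rank C_0 − rank ∂_1 = 5 − 4 = 1, and the invariant factors of ∂_1 are all 1, so H_0 = Z.
  H_1: rank ker ∂_1 − rank ∂_2 = (9 − 4) − 5 = 0, and the invariant factors of ∂_2 are all 1, so H_1 = 0.
  H_2: rank ker ∂_2 − rank ∂_3 = (6 − 5) − 0 = 1, and there is no ∂_3, so H_2 = Z.

H_0 ≅ Z,  H_1 = 0,  H_2 ≅ Z.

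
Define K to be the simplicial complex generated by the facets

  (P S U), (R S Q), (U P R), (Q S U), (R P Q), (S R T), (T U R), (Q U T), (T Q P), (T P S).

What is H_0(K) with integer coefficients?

Fix the vertex order P < Q < R < S < T < U and write every simplex with vertices in increasing order. Then dim K = 2 and the simplices of K are:

  0-simplices (6): P, Q, R, S, T, U
  1-simplices (15): PQ, PR, PS, PT, PU, QR, QS, QT, QU, RS, RT, RU, ST, SU, TU
  2-simplices (10): PQR, PQT, PRU, PST, PSU, QRS, QSU, QTU, RST, RTU

so the chain groups are C_0 ≅ Z^6, C_1 ≅ Z^15, C_2 ≅ Z^10.

Boundary ∂_1: C_1 → C_0 sends each edge [p,q] (with p < q) to q − p. For instance
  ∂QS = S − Q.
The resulting 6×15 matrix has rank 5, and its Smith normal form has invariant factors (1,1,1,1,1).

The boundary map ∂_2: C_2 → C_1 maps a triangle to the signed sum of its edges. For instance
  ∂QSU = SU − QU + QS,
  ∂RTU = TU − RU + RT.
The 15×10 boundary matrix has rank 10 and Smith normal form diag(1,1,1,1,1,1,1,1,1,2).

Computing H_k = (kernel of ∂_k) / (image of ∂_{k+1}):

  H_0: rank C_0 − rank ∂_1 = 6 − 5 = 1, and the invariant factors of ∂_1 are all 1, so H_0 ≅ Z.

(K is a triangulation of the real projective plane RP^2.)

H_0 = Z.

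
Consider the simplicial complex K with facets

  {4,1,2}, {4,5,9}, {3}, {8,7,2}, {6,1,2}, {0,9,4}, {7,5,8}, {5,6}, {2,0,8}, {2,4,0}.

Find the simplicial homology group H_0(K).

H_0 = Z^2.

Fix the vertex order 0 < 1 < 2 < 3 < 4 < 5 < 6 < 7 < 8 < 9 and write every simplex with vertices in increasing order. Then dim K = 2 and the simplices of K are:

  0-simplices (10): [0], [1], [2], [3], [4], [5], [6], [7], [8], [9]
  1-simplices (18): [0,2], [0,4], [0,8], [0,9], [1,2], [1,4], [1,6], [2,4], [2,6], [2,7], [2,8], [4,5], [4,9], [5,6], [5,7], [5,8], [5,9], [7,8]
  2-simplices (8): [0,2,4], [0,2,8], [0,4,9], [1,2,4], [1,2,6], [2,7,8], [4,5,9], [5,7,8]

so the chain groups are C_0 ≅ Z^10, C_1 ≅ Z^18, C_2 ≅ Z^8.

Boundary ∂_1: C_1 → C_0 sends each edge [p,q] (with p < q) to q − p. For instance
  ∂[7,8] = [8] − [7].
The resulting 10×18 matrix has rank 8, and its Smith normal form has invariant factors (1,1,1,1,1,1,1,1).

∂_2: C_2 → C_1 acts by ∂[p,q,r] = [q,r] − [p,r] + [p,q]. For instance
  ∂[1,2,4] = [2,4] − [1,4] + [1,2],
  ∂[1,2,6] = [2,6] − [1,6] + [1,2].
The resulting 18×8 matrix has rank 8, and its Smith normal form has invariant factors (1,1,1,1,1,1,1,1).

From H_k ≅ ker(∂_k) / im(∂_{k+1}) we obtain:

  H_0: rank C_0 − rank ∂_1 = 10 − 8 = 2, and the invariant factors of ∂_1 are all 1, so H_0 ≅ Z^2.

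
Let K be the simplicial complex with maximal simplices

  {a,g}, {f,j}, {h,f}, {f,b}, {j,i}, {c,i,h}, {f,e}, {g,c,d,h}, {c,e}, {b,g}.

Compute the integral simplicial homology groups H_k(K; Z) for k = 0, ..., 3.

H_0 ≅ Z,  H_1 ≅ Z^3,  H_2 = 0,  H_3 = 0.

Fix the vertex order a < b < c < d < e < f < g < h < i < j and write every simplex with vertices in increasing order. Then dim K = 3 and the simplices of K are:

  0-simplices (10): a, b, c, d, e, f, g, h, i, j
  1-simplices (16): ag, bf, bg, cd, ce, cg, ch, ci, dg, dh, ef, fh, fj, gh, hi, ij
  2-simplices (5): cdg, cdh, cgh, chi, dgh
  3-simplices (1): cdgh

Hence C_0 ≅ Z^10, C_1 ≅ Z^16, C_2 ≅ Z^5, C_3 ≅ Z^1.

Boundary ∂_1: C_1 → C_0 sends each edge [p,q] (with p < q) to q − p. For instance
  ∂bf = f − b.
The resulting 10×16 matrix has rank 9, and its Smith normal form has invariant factors (1,1,1,1,1,1,1,1,1).

∂_2: C_2 → C_1 sends each 2-simplex [p,q,r] to [q,r] − [p,r] + [p,q]. For instance
  ∂cgh = gh − ch + cg,
  ∂dgh = gh − dh + dg.
The resulting 16×5 matrix has rank 4, and its Smith normal form has invariant factors (1,1,1,1).

The boundary map ∂_3: C_3 → C_2 sends each 3-simplex σ to the alternating sum Σ_i (−1)^i (σ with its i-th vertex removed). For instance
  ∂cdgh = dgh − cgh + cdh − cdg.
As a 5×1 matrix over Z this has rank 1, with invariant factors (1).

Now H_k = ker ∂_k / im ∂_{k+1}, so:

  H_0: rank C_0 − rank ∂_1 = 10 − 9 = 1, and the invariant factors of ∂_1 are all 1, so H_0 ≅ Z.
  H_1: rank ker ∂_1 − rank ∂_2 = (16 − 9) − 4 = 3, and the invariant factors of ∂_2 are all 1, so H_1 ≅ Z^3.
  H_2: rank ker ∂_2 − rank ∂_3 = (5 − 4) − 1 = 0, and the invariant factors of ∂_3 are all 1, so H_2 ≅ 0.
  H_3: rank ker ∂_3 − rank ∂_4 = (1 − 1) − 0 = 0, and there is no ∂_4, so H_3 ≅ 0.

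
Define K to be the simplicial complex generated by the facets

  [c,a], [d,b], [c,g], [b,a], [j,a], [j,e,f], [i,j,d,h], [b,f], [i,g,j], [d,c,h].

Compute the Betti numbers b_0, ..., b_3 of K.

b_0 = 1, b_1 = 4, b_2 = 0, b_3 = 0.

Fix the vertex order a < b < c < d < e < f < g < h < i < j and write every simplex with vertices in increasing order. Then dim K = 3 and the simplices of K are:

  0-simplices (10): a, b, c, d, e, f, g, h, i, j
  1-simplices (19): ab, ac, aj, bd, bf, cd, cg, ch, dh, di, dj, ef, ej, fj, gi, gj, hi, hj, ij
  2-simplices (7): cdh, dhi, dhj, dij, efj, gij, hij
  3-simplices (1): dhij

giving chain groups C_0 ≅ Z^10, C_1 ≅ Z^19, C_2 ≅ Z^7, C_3 ≅ Z^1.

∂_1: C_1 → C_0 is given by ∂[p,q] = [q] − [p].
This gives a 10×19 integer matrix of rank 9; reducing to Smith normal form yields diagonal entries (1,1,1,1,1,1,1,1,1).

Boundary ∂_2: C_2 → C_1 maps a triangle to the signed sum of its edges. For instance
  ∂gij = ij − gj + gi,
  ∂dhj = hj − dj + dh.
As a 19×7 matrix over Z this has rank 6, with invariant factors (1,1,1,1,1,1).

Boundary ∂_3: C_3 → C_2 sends each 3-simplex σ to the alternating sum Σ_i (−1)^i (σ with its i-th vertex removed). For instance
  ∂dhij = hij − dij + dhj − dhi.
As a 7×1 matrix over Z this has rank 1, with invariant factors (1).

Reading off H_k = ker ∂_k / im ∂_{k+1}:

  H_0: rank C_0 − rank ∂_1 = 10 − 9 = 1, and the invariant factors of ∂_1 are all 1, so H_0 ≅ Z.
  H_1: rank ker ∂_1 − rank ∂_2 = (19 − 9) − 6 = 4, and the invariant factors of ∂_2 are all 1, so H_1 ≅ Z^4.
  H_2: rank ker ∂_2 − rank ∂_3 = (7 − 6) − 1 = 0, and the invariant factors of ∂_3 are all 1, so H_2 ≅ 0.
  H_3: rank ker ∂_3 − rank ∂_4 = (1 − 1) − 0 = 0, and there is no ∂_4, so H_3 ≅ 0.

Hence the Betti numbers are b_0 = 1, b_1 = 4, b_2 = 0, b_3 = 0.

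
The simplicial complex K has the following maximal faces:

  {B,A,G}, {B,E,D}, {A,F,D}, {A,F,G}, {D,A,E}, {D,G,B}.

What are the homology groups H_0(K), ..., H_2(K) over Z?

H_0 = Z,  H_1 = Z,  H_2 = 0.

Take the total order A < B < D < E < F < G on the vertex set. Then K (dimension 2) consists of the simplices:

  0-simplices (6): A, B, D, E, F, G
  1-simplices (12): AB, AD, AE, AF, AG, BD, BE, BG, DE, DF, DG, FG
  2-simplices (6): ABG, ADE, ADF, AFG, BDE, BDG

so the chain groups are C_0 ≅ Z^6, C_1 ≅ Z^12, C_2 ≅ Z^6.

∂_1: C_1 → C_0 is given by ∂[p,q] = [q] − [p].
As a 6×12 matrix over Z this has rank 5, with invariant factors (1,1,1,1,1).

Boundary ∂_2: C_2 → C_1 sends each 2-simplex [p,q,r] to [q,r] − [p,r] + [p,q]. For instance
  ∂ADE = DE − AE + AD,
  ∂AFG = FG − AG + AF.
The 12×6 boundary matrix has rank 6 and Smith normal form diag(1,1,1,1,1,1).

From H_k ≅ ker(∂_k) / im(∂_{k+1}) we obtain:

  H_0: rank C_0 − rank ∂_1 = 6 − 5 = 1, and the invariant factors of ∂_1 are all 1, so H_0 = Z.
  H_1: rank ker ∂_1 − rank ∂_2 = (12 − 5) − 6 = 1, and the invariant factors of ∂_2 are all 1, so H_1 = Z.
  H_2: rank ker ∂_2 − rank ∂_3 = (6 − 6) − 0 = 0, and there is no ∂_3, so H_2 = 0.

(K is a triangulation of the cylinder S^1 x I.)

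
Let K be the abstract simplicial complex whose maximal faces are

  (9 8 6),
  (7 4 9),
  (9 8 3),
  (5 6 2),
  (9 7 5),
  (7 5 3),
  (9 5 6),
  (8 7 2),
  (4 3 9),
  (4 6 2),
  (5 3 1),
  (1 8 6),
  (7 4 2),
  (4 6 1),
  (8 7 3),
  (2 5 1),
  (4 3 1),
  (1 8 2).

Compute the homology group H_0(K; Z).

Order the vertices as 1 < 2 < 3 < 4 < 5 < 6 < 7 < 8 < 9. Listing each simplex with vertices in this order, K has dimension 2 with simplices:

  0-simplices (9): [1], [2], [3], [4], [5], [6], [7], [8], [9]
  1-simplices (27): (27 of them)
  2-simplices (18): [1,2,5], [1,2,8], [1,3,4], [1,3,5], [1,4,6], [1,6,8], [2,4,6], [2,4,7], [2,5,6], [2,7,8], [3,4,9], [3,5,7], [3,7,8], [3,8,9], [4,7,9], [5,6,9], [5,7,9], [6,8,9]

so the chain groups are C_0 ≅ Z^9, C_1 ≅ Z^27, C_2 ≅ Z^18.

Boundary ∂_1: C_1 → C_0 maps an edge to its endpoints' difference, ∂[p,q] = q − p.
As a 9×27 matrix over Z this has rank 8, with invariant factors (1,1,1,1,1,1,1,1).

The boundary map ∂_2: C_2 → C_1 acts by ∂[p,q,r] = [q,r] − [p,r] + [p,q]. For instance
  ∂[5,6,9] = [6,9] − [5,9] + [5,6],
  ∂[2,5,6] = [5,6] − [2,6] + [2,5].
As a 27×18 matrix over Z this has rank 18, with invariant factors (1,1,1,1,1,1,1,1,1,1,1,1,1,1,1,1,1,2).

Reading off H_k = ker ∂_k / im ∂_{k+1}:

  H_0: rank C_0 − rank ∂_1 = 9 − 8 = 1, and the invariant factors of ∂_1 are all 1, so H_0 ≅ Z.

H_0 ≅ Z.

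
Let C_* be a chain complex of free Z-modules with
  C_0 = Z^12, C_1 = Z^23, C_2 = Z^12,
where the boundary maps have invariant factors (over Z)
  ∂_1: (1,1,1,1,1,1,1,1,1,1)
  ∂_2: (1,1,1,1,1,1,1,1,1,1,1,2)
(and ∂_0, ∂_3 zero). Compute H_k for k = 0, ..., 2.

H_0 = Z^2,  H_1 = Z × Z/2,  H_2 = 0.

H_0: b_0 = 12 − 0 − 10 = 2; torsion from ∂_1 factors > 1: none. So H_0 = Z^2.
H_1: b_1 = 23 − 10 − 12 = 1; torsion from ∂_2 factors > 1: [2]. So H_1 = Z × Z/2.
H_2: b_2 = 12 − 12 − 0 = 0; torsion from ∂_3 factors > 1: none. So H_2 = 0.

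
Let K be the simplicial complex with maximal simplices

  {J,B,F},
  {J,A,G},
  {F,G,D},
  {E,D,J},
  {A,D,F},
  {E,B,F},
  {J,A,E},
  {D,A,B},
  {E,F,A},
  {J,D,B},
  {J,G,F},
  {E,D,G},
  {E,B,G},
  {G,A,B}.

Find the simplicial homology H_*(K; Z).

H_0 = Z,  H_1 = Z^2,  H_2 = Z.

Fix the vertex order A < B < D < E < F < G < J and write every simplex with vertices in increasing order. Then dim K = 2 and the simplices of K are:

  0-simplices (7): A, B, D, E, F, G, J
  1-simplices (21): AB, AD, AE, AF, AG, AJ, BD, BE, BF, BG, BJ, DE, DF, DG, DJ, EF, EG, EJ, FG, FJ, GJ
  2-simplices (14): ABD, ABG, ADF, AEF, AEJ, AGJ, BDJ, BEF, BEG, BFJ, DEG, DEJ, DFG, FGJ

giving chain groups C_0 ≅ Z^7, C_1 ≅ Z^21, C_2 ≅ Z^14.

∂_1: C_1 → C_0 maps an edge to its endpoints' difference, ∂[p,q] = q − p. For instance
  ∂BF = F − B.
The 7×21 boundary matrix has rank 6 and Smith normal form diag(1,1,1,1,1,1).

Boundary ∂_2: C_2 → C_1 maps a triangle to the signed sum of its edges. For instance
  ∂BEF = EF − BF + BE,
  ∂BEG = EG − BG + BE.
The resulting 21×14 matrix has rank 13, and its Smith normal form has invariant factors (1,1,1,1,1,1,1,1,1,1,1,1,1).

From H_k ≅ ker(∂_k) / im(∂_{k+1}) we obtain:

  H_0: rank C_0 − rank ∂_1 = 7 − 6 = 1, and the invariant factors of ∂_1 are all 1, so H_0 ≅ Z.
  H_1: rank ker ∂_1 − rank ∂_2 = (21 − 6) − 13 = 2, and the invariant factors of ∂_2 are all 1, so H_1 ≅ Z^2.
  H_2: rank ker ∂_2 − rank ∂_3 = (14 − 13) − 0 = 1, and there is no ∂_3, so H_2 ≅ Z.

(K is a triangulation of the torus T^2.)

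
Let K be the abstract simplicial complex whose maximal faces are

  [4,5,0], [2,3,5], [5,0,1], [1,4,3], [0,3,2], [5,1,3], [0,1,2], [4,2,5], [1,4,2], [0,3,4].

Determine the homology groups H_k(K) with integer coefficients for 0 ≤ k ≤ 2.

Order the vertices as 0 < 1 < 2 < 3 < 4 < 5. Listing each simplex with vertices in this order, K has dimension 2 with simplices:

  0-simplices (6): [0], [1], [2], [3], [4], [5]
  1-simplices (15): [0,1], [0,2], [0,3], [0,4], [0,5], [1,2], [1,3], [1,4], [1,5], [2,3], [2,4], [2,5], [3,4], [3,5], [4,5]
  2-simplices (10): [0,1,2], [0,1,5], [0,2,3], [0,3,4], [0,4,5], [1,2,4], [1,3,4], [1,3,5], [2,3,5], [2,4,5]

Hence C_0 ≅ Z^6, C_1 ≅ Z^15, C_2 ≅ Z^10.

∂_1: C_1 → C_0 maps an edge to its endpoints' difference, ∂[p,q] = q − p. For instance
  ∂[1,3] = [3] − [1].
The 6×15 boundary matrix has rank 5 and Smith normal form diag(1,1,1,1,1).

∂_2: C_2 → C_1 sends each 2-simplex [p,q,r] to [q,r] − [p,r] + [p,q]. For instance
  ∂[0,1,5] = [1,5] − [0,5] + [0,1],
  ∂[0,2,3] = [2,3] − [0,3] + [0,2].
This gives a 15×10 integer matrix of rank 10; reducing to Smith normal form yields diagonal entries (1,1,1,1,1,1,1,1,1,2).

From H_k ≅ ker(∂_k) / im(∂_{k+1}) we obtain:

  H_0: rank C_0 − rank ∂_1 = 6 − 5 = 1, and the invariant factors of ∂_1 are all 1, so H_0 = Z.
  H_1: rank ker ∂_1 − rank ∂_2 = (15 − 5) − 10 = 0, and ∂_2 has invariant factor 2 > 1, so H_1 = Z/2.
  H_2: rank ker ∂_2 − rank ∂_3 = (10 − 10) − 0 = 0, and there is no ∂_3, so H_2 = 0.

(K is a triangulation of the real projective plane RP^2.)

H_0 = Z,  H_1 = Z/2,  H_2 = 0.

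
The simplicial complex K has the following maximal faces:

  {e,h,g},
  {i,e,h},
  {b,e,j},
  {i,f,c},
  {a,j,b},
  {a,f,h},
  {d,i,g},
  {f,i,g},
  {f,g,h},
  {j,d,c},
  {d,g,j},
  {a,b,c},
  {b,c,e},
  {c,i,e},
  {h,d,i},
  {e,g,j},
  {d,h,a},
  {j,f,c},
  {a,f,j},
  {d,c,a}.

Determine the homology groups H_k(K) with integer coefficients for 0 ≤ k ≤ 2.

Order the vertices as a < b < c < d < e < f < g < h < i < j. Listing each simplex with vertices in this order, K has dimension 2 with simplices:

  0-simplices (10): a, b, c, d, e, f, g, h, i, j
  1-simplices (30): ab, ac, ad, af, ah, aj, bc, be, bj, cd, ce, cf, ci, cj, dg, dh, di, dj, eg, eh, ei, ej, fg, fh, fi, fj, gh, gi, gj, hi
  2-simplices (20): abc, abj, acd, adh, afh, afj, bce, bej, cdj, cei, cfi, cfj, dgi, dgj, dhi, egh, egj, ehi, fgh, fgi

so the chain groups are C_0 ≅ Z^10, C_1 ≅ Z^30, C_2 ≅ Z^20.

∂_1: C_1 → C_0 maps an edge to its endpoints' difference, ∂[p,q] = q − p. For instance
  ∂ce = e − c.
The resulting 10×30 matrix has rank 9, and its Smith normal form has invariant factors (1,1,1,1,1,1,1,1,1).

Boundary ∂_2: C_2 → C_1 sends each 2-simplex [p,q,r] to [q,r] − [p,r] + [p,q]. For instance
  ∂cei = ei − ci + ce,
  ∂egh = gh − eh + eg.
The 30×20 boundary matrix has rank 20 and Smith normal form diag(1,1,1,1,1,1,1,1,1,1,1,1,1,1,1,1,1,1,1,2).

Reading off H_k = ker ∂_k / im ∂_{k+1}:

  H_0: rank C_0 − rank ∂_1 = 10 − 9 = 1, and the invariant factors of ∂_1 are all 1, so H_0 ≅ Z.
  H_1: rank ker ∂_1 − rank ∂_2 = (30 − 9) − 20 = 1, and ∂_2 has invariant factor 2 > 1, so H_1 ≅ Z ⊕ Z/2.
  H_2: rank ker ∂_2 − rank ∂_3 = (20 − 20) − 0 = 0, and there is no ∂_3, so H_2 ≅ 0.

As a check, the Euler characteristic is 10 − 30 + 20 = 0, which agrees with 1 − 1 + 0 = 0.
(K is a triangulation of the Klein bottle.)

H_0 = Z,  H_1 = Z ⊕ Z/2,  H_2 = 0.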